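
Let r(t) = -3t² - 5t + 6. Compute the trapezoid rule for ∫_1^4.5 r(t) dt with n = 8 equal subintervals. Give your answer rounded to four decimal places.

Δt = (4.5 − 1)/8 = 0.4375.
r(1) = -2, r(1.4375) = -7.38671875, r(1.875) = -13.921875, r(2.3125) = -21.60546875, r(2.75) = -30.4375, r(3.1875) = -40.41796875, r(3.625) = -51.546875, r(4.0625) = -63.82421875, r(4.5) = -77.25.
T_8 = (Δt/2)·[r(t_0) + 2r(t_1) + ... + 2r(t_{7}) + r(t_8)].
Sum ≈ -117.5850.

-117.5850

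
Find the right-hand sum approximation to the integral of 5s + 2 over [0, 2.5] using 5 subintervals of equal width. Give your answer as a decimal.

23.75

Δs = (2.5 − 0)/5 = 0.5.
Right endpoints: 0.5, 1, 1.5, 2, 2.5.
f(0.5) = 4.5, f(1) = 7, f(1.5) = 9.5, f(2) = 12, f(2.5) = 14.5.
Sum = Δs · [f(0.5) + f(1) + f(1.5) + f(2) + f(2.5)].
Sum = 23.75.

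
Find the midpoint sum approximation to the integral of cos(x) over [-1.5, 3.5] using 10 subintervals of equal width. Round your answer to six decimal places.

Δx = (3.5 − (-1.5))/10 = 0.5.
Midpoints: -1.25, -0.75, -0.25, 0.25, 0.75, 1.25, 1.75, 2.25, 2.75, 3.25.
f(-1.25) ≈ 0.315322, f(-0.75) ≈ 0.731689, f(-0.25) ≈ 0.968912, f(0.25) ≈ 0.968912, f(0.75) ≈ 0.731689, f(1.25) ≈ 0.315322, f(1.75) ≈ -0.178246, f(2.25) ≈ -0.628174, f(2.75) ≈ -0.924302, f(3.25) ≈ -0.994130.
Sum = Δx · [f(-1.25) + f(-0.75) + f(-0.25) + ...].
Sum ≈ 0.653498.

0.653498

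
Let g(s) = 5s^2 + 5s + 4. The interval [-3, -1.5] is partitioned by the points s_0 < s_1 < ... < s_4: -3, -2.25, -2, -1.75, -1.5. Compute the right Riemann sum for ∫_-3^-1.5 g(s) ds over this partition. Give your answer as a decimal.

Subinterval widths: 0.75, 0.25, 0.25, 0.25.
Right endpoints: -2.25, -2, -1.75, -1.5.
g(-2.25) = 18.0625, g(-2) = 14, g(-1.75) = 10.5625, g(-1.5) = 7.75.
Sum = Σ Δs_i · g(s_i).
Sum = 21.625.

21.625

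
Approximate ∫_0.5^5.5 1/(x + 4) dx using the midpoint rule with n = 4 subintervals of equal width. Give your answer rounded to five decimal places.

Δx = (5.5 − 0.5)/4 = 1.25.
Midpoints: 1.125, 2.375, 3.625, 4.875.
f(1.125) = 8/41, f(2.375) = 8/51, f(3.625) = 8/61, f(4.875) = 8/71.
Sum = Δx · [f(1.125) + f(2.375) + f(3.625) + f(4.875)].
Sum ≈ 0.74476.

0.74476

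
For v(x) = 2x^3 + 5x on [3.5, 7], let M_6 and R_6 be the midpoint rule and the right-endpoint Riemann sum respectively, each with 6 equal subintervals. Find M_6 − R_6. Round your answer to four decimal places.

-189.5560

M_6 ≈ 1214.217448.
R_6 = 1403.7734375.
M_6 − R_6 ≈ -189.5560.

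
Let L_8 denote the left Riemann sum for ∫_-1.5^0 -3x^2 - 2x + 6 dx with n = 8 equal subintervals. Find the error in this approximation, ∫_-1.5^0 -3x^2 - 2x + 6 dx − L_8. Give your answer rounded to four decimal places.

Exact integral: ∫_-1.5^0 f(x) dx = 7.875.
L_8 ≈ 7.497070.
Error ≈ 7.875 − 7.497070 ≈ 0.3779.

0.3779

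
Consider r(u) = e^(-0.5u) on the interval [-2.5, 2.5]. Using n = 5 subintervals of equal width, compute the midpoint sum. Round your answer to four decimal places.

6.3414

Δu = (2.5 − (-2.5))/5 = 1.
Midpoints: -2, -1, 0, 1, 2.
r(-2) ≈ 2.7183, r(-1) ≈ 1.6487, r(0) ≈ 1.0000, r(1) ≈ 0.6065, r(2) ≈ 0.3679.
Sum = Δu · [r(-2) + r(-1) + r(0) + r(1) + r(2)].
Sum ≈ 6.3414.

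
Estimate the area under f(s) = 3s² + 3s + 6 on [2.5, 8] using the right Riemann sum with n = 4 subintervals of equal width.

Δs = (8 − 2.5)/4 = 1.375.
Right endpoints: 3.875, 5.25, 6.625, 8.
f(3.875) = 62.671875, f(5.25) = 104.4375, f(6.625) = 157.546875, f(8) = 222.
Sum = Δs · [f(3.875) + f(5.25) + f(6.625) + f(8)].
Sum = 751.65234375.

751.65234375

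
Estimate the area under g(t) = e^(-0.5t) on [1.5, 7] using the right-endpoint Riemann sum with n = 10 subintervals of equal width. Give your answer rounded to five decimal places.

Δt = (7 − 1.5)/10 = 0.55.
Right endpoints: 2.05, 2.6, 3.15, 3.7, 4.25, 4.8, 5.35, 5.9, 6.45, 7.
g(2.05) ≈ 0.35880, g(2.6) ≈ 0.27253, g(3.15) ≈ 0.20701, g(3.7) ≈ 0.15724, g(4.25) ≈ 0.11943, g(4.8) ≈ 0.09072, g(5.35) ≈ 0.06891, g(5.9) ≈ 0.05234, g(6.45) ≈ 0.03976, g(7) ≈ 0.03020.
Sum = Δt · [g(2.05) + g(2.6) + g(3.15) + ...].
Sum ≈ 0.76831.

0.76831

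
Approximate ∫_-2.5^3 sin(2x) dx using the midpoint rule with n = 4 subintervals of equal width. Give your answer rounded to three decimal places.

-0.474

Δx = (3 − (-2.5))/4 = 1.375.
Midpoints: -1.8125, -0.4375, 0.9375, 2.3125.
f(-1.8125) ≈ 0.465, f(-0.4375) ≈ -0.768, f(0.9375) ≈ 0.954, f(2.3125) ≈ -0.996.
Sum = Δx · [f(-1.8125) + f(-0.4375) + f(0.9375) + f(2.3125)].
Sum ≈ -0.474.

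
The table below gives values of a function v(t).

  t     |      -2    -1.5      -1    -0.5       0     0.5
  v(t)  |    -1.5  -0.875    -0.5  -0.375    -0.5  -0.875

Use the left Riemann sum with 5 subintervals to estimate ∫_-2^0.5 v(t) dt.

-1.875

Δt = 0.5.
Sum = 0.5·[(-1.5) + (-0.875) + (-0.5) + (-0.375) + (-0.5)] = -1.875.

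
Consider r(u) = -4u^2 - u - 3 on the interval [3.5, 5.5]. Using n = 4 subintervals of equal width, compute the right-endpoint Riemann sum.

-198.5

Δu = (5.5 − 3.5)/4 = 0.5.
Right endpoints: 4, 4.5, 5, 5.5.
r(4) = -71, r(4.5) = -88.5, r(5) = -108, r(5.5) = -129.5.
Sum = Δu · [r(4) + r(4.5) + r(5) + r(5.5)].
Sum = -198.5.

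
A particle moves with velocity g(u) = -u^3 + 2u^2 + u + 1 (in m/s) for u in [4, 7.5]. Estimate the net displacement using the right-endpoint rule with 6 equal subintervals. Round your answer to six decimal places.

Δu = (7.5 − 4)/6 = 7/12.
Right endpoints: 55/12, 31/6, 5.75, 19/3, 83/12, 7.5.
g(55/12) = -84127/1728, g(31/6) = -16927/216, g(5.75) = -117.234375, g(19/3) = -4495/27, g(83/12) = -392771/1728, g(7.5) = -300.875.
Sum = Δu · [g(55/12) + g(31/6) + g(5.75) + ...].
Sum ≈ -547.714554.

-547.714554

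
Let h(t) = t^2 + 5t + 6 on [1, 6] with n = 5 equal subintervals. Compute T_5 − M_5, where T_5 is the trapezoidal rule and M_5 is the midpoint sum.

T_5 = 190.
M_5 = 188.75.
T_5 − M_5 = 1.25.

1.25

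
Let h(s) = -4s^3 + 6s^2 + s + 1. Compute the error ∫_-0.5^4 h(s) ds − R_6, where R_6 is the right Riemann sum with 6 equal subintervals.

Exact integral: ∫_-0.5^4 h(s) ds = -115.3125.
R_6 = -180.703125.
Error = -115.3125 − (-180.703125) = 65.390625.

65.390625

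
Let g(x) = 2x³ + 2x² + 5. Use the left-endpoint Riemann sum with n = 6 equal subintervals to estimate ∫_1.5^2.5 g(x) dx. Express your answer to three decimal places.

Δx = (2.5 − 1.5)/6 = 1/6.
Left endpoints: 1.5, 5/3, 11/6, 2, 13/6, 7/3.
g(1.5) = 16.25, g(5/3) = 535/27, g(11/6) = 2597/108, g(2) = 29, g(13/6) = 3751/108, g(7/3) = 1115/27.
Sum = Δx · [g(1.5) + g(5/3) + g(11/6) + ...].
Sum ≈ 27.523.

27.523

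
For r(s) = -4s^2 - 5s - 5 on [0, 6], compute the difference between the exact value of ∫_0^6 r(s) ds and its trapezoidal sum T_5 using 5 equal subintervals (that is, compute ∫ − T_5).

5.76

Exact integral: ∫_0^6 r(s) ds = -408.
T_5 = -413.76.
Error = -408 − (-413.76) = 5.76.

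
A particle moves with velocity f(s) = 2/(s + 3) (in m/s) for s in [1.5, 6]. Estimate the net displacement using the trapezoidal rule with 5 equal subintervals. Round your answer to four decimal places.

Δs = (6 − 1.5)/5 = 0.9.
f(1.5) = 4/9, f(2.4) = 10/27, f(3.3) = 20/63, f(4.2) = 5/18, f(5.1) = 20/81, f(6) = 2/9.
T_5 = (Δs/2)·[f(s_0) + 2f(s_1) + ... + 2f(s_{4}) + f(s_5)].
Sum ≈ 1.3913.

1.3913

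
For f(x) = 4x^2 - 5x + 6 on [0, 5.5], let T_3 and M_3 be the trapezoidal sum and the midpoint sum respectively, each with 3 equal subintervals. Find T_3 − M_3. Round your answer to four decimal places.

T_3 ≈ 191.532407.
M_3 ≈ 173.046296.
T_3 − M_3 ≈ 18.4861.

18.4861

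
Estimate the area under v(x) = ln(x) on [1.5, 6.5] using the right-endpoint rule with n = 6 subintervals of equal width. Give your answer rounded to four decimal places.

7.1402

Δx = (6.5 − 1.5)/6 = 5/6.
Right endpoints: 7/3, 19/6, 4, 29/6, 17/3, 6.5.
v(7/3) ≈ 0.8473, v(19/6) ≈ 1.1527, v(4) ≈ 1.3863, v(29/6) ≈ 1.5755, v(17/3) ≈ 1.7346, v(6.5) ≈ 1.8718.
Sum = Δx · [v(7/3) + v(19/6) + v(4) + ...].
Sum ≈ 7.1402.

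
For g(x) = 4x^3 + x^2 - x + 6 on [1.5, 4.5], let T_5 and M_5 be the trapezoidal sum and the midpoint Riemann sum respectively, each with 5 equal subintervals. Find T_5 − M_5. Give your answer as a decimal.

T_5 = 449.91.
M_5 = 439.92.
T_5 − M_5 = 9.99.

9.99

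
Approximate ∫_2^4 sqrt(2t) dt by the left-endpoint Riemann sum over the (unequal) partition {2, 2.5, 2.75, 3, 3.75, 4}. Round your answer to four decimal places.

4.6671

Subinterval widths: 0.5, 0.25, 0.25, 0.75, 0.25.
Left endpoints: 2, 2.5, 2.75, 3, 3.75.
f(2) ≈ 2.0000, f(2.5) ≈ 2.2361, f(2.75) ≈ 2.3452, f(3) ≈ 2.4495, f(3.75) ≈ 2.7386.
Sum = Σ Δt_i · f(t_i).
Sum ≈ 4.6671.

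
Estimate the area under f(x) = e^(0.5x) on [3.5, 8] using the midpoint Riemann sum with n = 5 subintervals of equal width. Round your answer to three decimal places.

Δx = (8 − 3.5)/5 = 0.9.
Midpoints: 3.95, 4.85, 5.75, 6.65, 7.55.
f(3.95) ≈ 7.207, f(4.85) ≈ 11.302, f(5.75) ≈ 17.725, f(6.65) ≈ 27.799, f(7.55) ≈ 43.598.
Sum = Δx · [f(3.95) + f(4.85) + f(5.75) + f(6.65) + f(7.55)].
Sum ≈ 96.868.

96.868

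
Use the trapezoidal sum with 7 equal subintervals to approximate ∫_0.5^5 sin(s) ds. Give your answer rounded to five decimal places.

0.57332

Δs = (5 − 0.5)/7 = 9/14.
f(0.5) ≈ 0.47943, f(8/7) ≈ 0.90982, f(25/14) ≈ 0.97699, f(17/7) ≈ 0.65412, f(43/14) ≈ 0.07011, f(26/7) ≈ -0.54190, f(61/14) ≈ -0.93756, f(5) ≈ -0.95892.
T_7 = (Δs/2)·[f(s_0) + 2f(s_1) + ... + 2f(s_{6}) + f(s_7)].
Sum ≈ 0.57332.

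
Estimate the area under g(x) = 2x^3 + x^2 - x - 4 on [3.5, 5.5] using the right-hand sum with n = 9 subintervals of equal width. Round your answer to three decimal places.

436.350

Δx = (5.5 − 3.5)/9 = 2/9.
Right endpoints: 67/18, 71/18, 25/6, 79/18, 83/18, 29/6, 91/18, 95/18, 5.5.
g(67/18) = 159323/1458, g(71/18) = 190057/1458, g(25/6) = 8309/54, g(79/18) = 262373/1458, g(83/18) = 304339/1458, g(29/6) = 12979/54, g(91/18) = 400847/1458, g(95/18) = 455773/1458, g(5.5) = 353.5.
Sum = Δx · [g(67/18) + g(71/18) + g(25/6) + ...].
Sum ≈ 436.350.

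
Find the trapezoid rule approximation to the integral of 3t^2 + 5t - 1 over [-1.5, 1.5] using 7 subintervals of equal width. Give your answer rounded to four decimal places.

Δt = (1.5 − (-1.5))/7 = 3/7.
f(-1.5) = -1.75, f(-15/14) = -571/196, f(-9/14) = -583/196, f(-3/14) = -379/196, f(3/14) = 41/196, f(9/14) = 677/196, f(15/14) = 1529/196, f(1.5) = 13.25.
T_7 = (Δt/2)·[f(t_0) + 2f(t_1) + ... + 2f(t_{6}) + f(t_7)].
Sum ≈ 4.0255.

4.0255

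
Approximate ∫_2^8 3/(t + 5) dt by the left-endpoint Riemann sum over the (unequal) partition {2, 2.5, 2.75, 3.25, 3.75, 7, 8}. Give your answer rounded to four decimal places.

Subinterval widths: 0.5, 0.25, 0.5, 0.5, 3.25, 1.
Left endpoints: 2, 2.5, 2.75, 3.25, 3.75, 7.
f(2) = 3/7, f(2.5) = 0.4, f(2.75) = 12/31, f(3.25) = 4/11, f(3.75) = 12/35, f(7) = 0.25.
Sum = Σ Δt_i · f(t_i).
Sum ≈ 2.0539.

2.0539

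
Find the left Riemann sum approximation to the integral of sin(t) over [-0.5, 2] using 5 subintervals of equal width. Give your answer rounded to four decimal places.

Δt = (2 − (-0.5))/5 = 0.5.
Left endpoints: -0.5, 0, 0.5, 1, 1.5.
f(-0.5) ≈ -0.4794, f(0) ≈ 0.0000, f(0.5) ≈ 0.4794, f(1) ≈ 0.8415, f(1.5) ≈ 0.9975.
Sum = Δt · [f(-0.5) + f(0) + f(0.5) + f(1) + f(1.5)].
Sum ≈ 0.9195.

0.9195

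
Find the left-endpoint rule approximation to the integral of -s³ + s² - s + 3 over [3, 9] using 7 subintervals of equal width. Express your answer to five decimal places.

Δs = (9 − 3)/7 = 6/7.
Left endpoints: 3, 27/7, 33/7, 39/7, 45/7, 51/7, 57/7.
f(3) = -18, f(27/7) = -14874/343, f(33/7) = -28902/343, f(39/7) = -49554/343, f(45/7) = -78126/343, f(51/7) = -115914/343, f(57/7) = -164214/343.
Sum = Δs · [f(3) + f(27/7) + f(33/7) + ...].
Sum ≈ -1143.91837.

-1143.91837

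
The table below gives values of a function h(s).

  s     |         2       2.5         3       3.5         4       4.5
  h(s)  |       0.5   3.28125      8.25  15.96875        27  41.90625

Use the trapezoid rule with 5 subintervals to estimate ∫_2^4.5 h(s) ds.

37.8515625

Δs = 0.5.
T_5 = (0.5/2)·[0.5 + 2·3.28125 + 2·8.25 + 2·15.96875 + 2·27 + 41.90625] = 37.8515625.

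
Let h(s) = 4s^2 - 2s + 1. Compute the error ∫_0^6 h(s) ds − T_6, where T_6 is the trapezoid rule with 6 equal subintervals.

-4

Exact integral: ∫_0^6 h(s) ds = 258.
T_6 = 262.
Error = 258 − 262 = -4.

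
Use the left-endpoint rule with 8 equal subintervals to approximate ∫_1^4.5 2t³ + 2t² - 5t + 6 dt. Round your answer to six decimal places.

Δt = (4.5 − 1)/8 = 0.4375.
Left endpoints: 1, 1.4375, 1.875, 2.3125, 2.75, 3.1875, 3.625, 4.0625.
f(1) = 5, f(1.4375) = 18199/2048, f(1.875) = 16.83984375, f(2.3125) = 61165/2048, f(2.75) = 48.96875, f(3.1875) = 153915/2048, f(3.625) = 109.42578125, f(4.0625) = 312913/2048.
Sum = Δt · [f(1) + f(1.4375) + f(1.875) + ...].
Sum ≈ 195.531738.

195.531738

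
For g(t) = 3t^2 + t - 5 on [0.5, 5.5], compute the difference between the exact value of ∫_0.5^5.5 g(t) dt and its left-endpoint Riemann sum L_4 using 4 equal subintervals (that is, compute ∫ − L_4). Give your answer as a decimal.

55.46875

Exact integral: ∫_0.5^5.5 g(t) dt = 156.25.
L_4 = 100.78125.
Error = 156.25 − 100.78125 = 55.46875.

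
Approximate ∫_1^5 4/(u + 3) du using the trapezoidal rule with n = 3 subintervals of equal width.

2.8

Δu = (5 − 1)/3 = 4/3.
f(1) = 1, f(7/3) = 0.75, f(11/3) = 0.6, f(5) = 0.5.
T_3 = (Δu/2)·[f(u_0) + 2f(u_1) + 2f(u_2) + f(u_3)].
Sum = 2.8.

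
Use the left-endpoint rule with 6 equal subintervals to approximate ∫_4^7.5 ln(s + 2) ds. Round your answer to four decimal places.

7.0009

Δs = (7.5 − 4)/6 = 7/12.
Left endpoints: 4, 55/12, 31/6, 5.75, 19/3, 83/12.
f(4) ≈ 1.7918, f(55/12) ≈ 1.8845, f(31/6) ≈ 1.9694, f(5.75) ≈ 2.0477, f(19/3) ≈ 2.1203, f(83/12) ≈ 2.1879.
Sum = Δs · [f(4) + f(55/12) + f(31/6) + ...].
Sum ≈ 7.0009.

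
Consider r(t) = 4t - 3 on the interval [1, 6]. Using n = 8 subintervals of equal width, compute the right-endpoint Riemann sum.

61.25

Δt = (6 − 1)/8 = 0.625.
Right endpoints: 1.625, 2.25, 2.875, 3.5, 4.125, 4.75, 5.375, 6.
r(1.625) = 3.5, r(2.25) = 6, r(2.875) = 8.5, r(3.5) = 11, r(4.125) = 13.5, r(4.75) = 16, r(5.375) = 18.5, r(6) = 21.
Sum = Δt · [r(1.625) + r(2.25) + r(2.875) + ...].
Sum = 61.25.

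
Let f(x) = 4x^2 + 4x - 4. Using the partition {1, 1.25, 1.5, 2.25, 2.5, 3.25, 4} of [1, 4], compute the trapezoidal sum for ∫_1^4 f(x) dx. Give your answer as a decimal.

102.875

Subinterval widths: 0.25, 0.25, 0.75, 0.25, 0.75, 0.75.
f(1) = 4, f(1.25) = 7.25, f(1.5) = 11, f(2.25) = 25.25, f(2.5) = 31, f(3.25) = 51.25, f(4) = 76.
On each subinterval the trapezoid contributes (Δx_i/2)·[f(x_{i-1}) + f(x_i)].
Sum = 102.875.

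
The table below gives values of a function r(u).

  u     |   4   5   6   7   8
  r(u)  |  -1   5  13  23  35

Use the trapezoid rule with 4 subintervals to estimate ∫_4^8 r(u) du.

Δu = 1.
T_4 = (1/2)·[(-1) + 2·5 + 2·13 + 2·23 + 35] = 58.

58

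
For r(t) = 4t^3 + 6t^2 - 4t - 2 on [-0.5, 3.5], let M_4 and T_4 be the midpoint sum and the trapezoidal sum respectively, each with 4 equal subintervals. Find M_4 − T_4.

M_4 = 196.
T_4 = 220.
M_4 − T_4 = -24.

-24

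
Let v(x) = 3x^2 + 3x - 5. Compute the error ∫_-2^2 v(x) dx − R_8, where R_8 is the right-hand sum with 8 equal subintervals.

Exact integral: ∫_-2^2 v(x) dx = -4.
R_8 = -0.5.
Error = -4 − (-0.5) = -3.5.

-3.5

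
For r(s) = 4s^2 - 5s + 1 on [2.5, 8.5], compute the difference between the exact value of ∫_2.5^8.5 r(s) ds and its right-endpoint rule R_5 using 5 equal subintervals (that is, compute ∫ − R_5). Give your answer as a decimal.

-146.16

Exact integral: ∫_2.5^8.5 r(s) ds = 639.
R_5 = 785.16.
Error = 639 − 785.16 = -146.16.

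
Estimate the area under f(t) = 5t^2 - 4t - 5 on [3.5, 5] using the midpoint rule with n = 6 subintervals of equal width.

Δt = (5 − 3.5)/6 = 0.25.
Midpoints: 3.625, 3.875, 4.125, 4.375, 4.625, 4.875.
f(3.625) = 46.203125, f(3.875) = 54.578125, f(4.125) = 63.578125, f(4.375) = 73.203125, f(4.625) = 83.453125, f(4.875) = 94.328125.
Sum = Δt · [f(3.625) + f(3.875) + f(4.125) + ...].
Sum = 103.8359375.

103.8359375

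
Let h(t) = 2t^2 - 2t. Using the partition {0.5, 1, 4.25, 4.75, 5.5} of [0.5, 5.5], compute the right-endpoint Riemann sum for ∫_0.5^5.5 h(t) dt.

144.71875

Subinterval widths: 0.5, 3.25, 0.5, 0.75.
Right endpoints: 1, 4.25, 4.75, 5.5.
h(1) = 0, h(4.25) = 27.625, h(4.75) = 35.625, h(5.5) = 49.5.
Sum = Σ Δt_i · h(t_i).
Sum = 144.71875.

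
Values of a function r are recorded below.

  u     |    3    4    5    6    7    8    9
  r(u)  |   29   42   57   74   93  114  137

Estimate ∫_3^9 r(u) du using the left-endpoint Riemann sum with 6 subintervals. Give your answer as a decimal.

409

Δu = 1.
Sum = 1·[29 + 42 + 57 + 74 + 93 + 114] = 409.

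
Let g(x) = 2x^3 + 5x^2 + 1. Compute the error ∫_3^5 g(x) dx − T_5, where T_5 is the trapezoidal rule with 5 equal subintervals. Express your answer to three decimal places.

-1.547

Exact integral: ∫_3^5 g(x) dx ≈ 437.33333.
T_5 = 438.88.
Error ≈ 437.33333 − 438.88 ≈ -1.547.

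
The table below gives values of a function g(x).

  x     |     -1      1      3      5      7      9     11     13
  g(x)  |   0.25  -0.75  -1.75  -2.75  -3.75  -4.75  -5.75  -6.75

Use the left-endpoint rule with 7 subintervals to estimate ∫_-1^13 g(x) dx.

Δx = 2.
Sum = 2·[0.25 + (-0.75) + (-1.75) + (-2.75) + (-3.75) + (-4.75) + (-5.75)] = -38.5.

-38.5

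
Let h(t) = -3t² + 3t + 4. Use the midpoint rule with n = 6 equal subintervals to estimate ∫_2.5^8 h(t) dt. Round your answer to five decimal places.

Δt = (8 − 2.5)/6 = 11/12.
Midpoints: 71/24, 3.875, 115/24, 137/24, 6.625, 181/24.
h(71/24) = -2569/192, h(3.875) = -29.421875, h(115/24) = -9697/192, h(137/24) = -14713/192, h(6.625) = -107.796875, h(181/24) = -27649/192.
Sum = Δt · [h(71/24) + h(3.875) + h(115/24) + ...].
Sum ≈ -386.59462.

-386.59462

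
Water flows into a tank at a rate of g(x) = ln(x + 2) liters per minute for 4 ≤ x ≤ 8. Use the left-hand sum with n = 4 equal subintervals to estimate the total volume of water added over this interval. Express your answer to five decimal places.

8.01434

Δx = (8 − 4)/4 = 1.
Left endpoints: 4, 5, 6, 7.
g(4) ≈ 1.79176, g(5) ≈ 1.94591, g(6) ≈ 2.07944, g(7) ≈ 2.19722.
Sum = Δx · [g(4) + g(5) + g(6) + g(7)].
Sum ≈ 8.01434.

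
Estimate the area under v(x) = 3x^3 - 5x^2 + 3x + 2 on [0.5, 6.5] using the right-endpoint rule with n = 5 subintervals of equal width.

1373.31

Δx = (6.5 − 0.5)/5 = 1.2.
Right endpoints: 1.7, 2.9, 4.1, 5.3, 6.5.
v(1.7) = 7.389, v(2.9) = 41.817, v(4.1) = 137.013, v(5.3) = 324.081, v(6.5) = 634.125.
Sum = Δx · [v(1.7) + v(2.9) + v(4.1) + v(5.3) + v(6.5)].
Sum = 1373.31.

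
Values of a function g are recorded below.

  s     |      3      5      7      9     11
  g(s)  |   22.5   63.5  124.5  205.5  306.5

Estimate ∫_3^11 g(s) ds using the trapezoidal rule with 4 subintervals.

Δs = 2.
T_4 = (2/2)·[22.5 + 2·63.5 + 2·124.5 + 2·205.5 + 306.5] = 1116.

1116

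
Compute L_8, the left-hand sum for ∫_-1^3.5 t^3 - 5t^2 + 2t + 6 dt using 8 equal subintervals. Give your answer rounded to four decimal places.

Δt = (3.5 − (-1))/8 = 0.5625.
Left endpoints: -1, -0.4375, 0.125, 0.6875, 1.25, 1.8125, 2.375, 2.9375.
f(-1) = -2, f(-0.4375) = 16729/4096, f(0.125) = 3161/512, f(0.6875) = 21859/4096, f(1.25) = 2.640625, f(1.8125) = -3467/4096, f(2.375) = -2077/512, f(2.9375) = -24257/4096.
Sum = Δt · [f(-1) + f(-0.4375) + f(0.125) + ...].
Sum ≈ 3.0432.

3.0432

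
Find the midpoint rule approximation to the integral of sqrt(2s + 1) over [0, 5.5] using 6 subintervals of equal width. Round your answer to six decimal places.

Δs = (5.5 − 0)/6 = 11/12.
Midpoints: 11/24, 1.375, 55/24, 77/24, 4.125, 121/24.
f(11/24) ≈ 1.384437, f(1.375) ≈ 1.936492, f(55/24) ≈ 2.362908, f(77/24) ≈ 2.723356, f(4.125) ≈ 3.041381, f(121/24) ≈ 3.329164.
Sum = Δs · [f(11/24) + f(1.375) + f(55/24) + ...].
Sum ≈ 13.546260.

13.546260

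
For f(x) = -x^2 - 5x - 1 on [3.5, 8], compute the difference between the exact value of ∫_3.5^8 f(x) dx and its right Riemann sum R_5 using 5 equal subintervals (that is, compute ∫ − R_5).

Exact integral: ∫_3.5^8 f(x) dx = -290.25.
R_5 = -324.27.
Error = -290.25 − (-324.27) = 34.02.

34.02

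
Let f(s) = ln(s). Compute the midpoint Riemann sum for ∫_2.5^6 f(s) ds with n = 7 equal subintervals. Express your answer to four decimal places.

Δs = (6 − 2.5)/7 = 0.5.
Midpoints: 2.75, 3.25, 3.75, 4.25, 4.75, 5.25, 5.75.
f(2.75) ≈ 1.0116, f(3.25) ≈ 1.1787, f(3.75) ≈ 1.3218, f(4.25) ≈ 1.4469, f(4.75) ≈ 1.5581, f(5.25) ≈ 1.6582, f(5.75) ≈ 1.7492.
Sum = Δs · [f(2.75) + f(3.25) + f(3.75) + ...].
Sum ≈ 4.9623.

4.9623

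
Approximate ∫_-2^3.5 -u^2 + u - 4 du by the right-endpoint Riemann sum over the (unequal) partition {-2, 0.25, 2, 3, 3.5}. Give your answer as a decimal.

Subinterval widths: 2.25, 1.75, 1, 0.5.
Right endpoints: 0.25, 2, 3, 3.5.
f(0.25) = -3.8125, f(2) = -6, f(3) = -10, f(3.5) = -12.75.
Sum = Σ Δu_i · f(u_i).
Sum = -35.453125.

-35.453125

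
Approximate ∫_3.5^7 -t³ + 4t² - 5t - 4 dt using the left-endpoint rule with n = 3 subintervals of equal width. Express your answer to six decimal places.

-178.240741

Δt = (7 − 3.5)/3 = 7/6.
Left endpoints: 3.5, 14/3, 35/6.
f(3.5) = -15.375, f(14/3) = -1130/27, f(35/6) = -20639/216.
Sum = Δt · [f(3.5) + f(14/3) + f(35/6)].
Sum ≈ -178.240741.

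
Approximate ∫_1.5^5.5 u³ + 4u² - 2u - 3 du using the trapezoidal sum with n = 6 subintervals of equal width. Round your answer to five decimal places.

409.12963

Δu = (5.5 − 1.5)/6 = 2/3.
f(1.5) = 6.375, f(13/6) = 4669/216, f(17/6) = 9977/216, f(3.5) = 81.875, f(25/6) = 28177/216, f(29/6) = 41837/216, f(5.5) = 273.375.
T_6 = (Δu/2)·[f(u_0) + 2f(u_1) + ... + 2f(u_{5}) + f(u_6)].
Sum ≈ 409.12963.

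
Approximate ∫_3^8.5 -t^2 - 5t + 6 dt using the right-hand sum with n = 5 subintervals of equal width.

-371.855

Δt = (8.5 − 3)/5 = 1.1.
Right endpoints: 4.1, 5.2, 6.3, 7.4, 8.5.
f(4.1) = -31.31, f(5.2) = -47.04, f(6.3) = -65.19, f(7.4) = -85.76, f(8.5) = -108.75.
Sum = Δt · [f(4.1) + f(5.2) + f(6.3) + f(7.4) + f(8.5)].
Sum = -371.855.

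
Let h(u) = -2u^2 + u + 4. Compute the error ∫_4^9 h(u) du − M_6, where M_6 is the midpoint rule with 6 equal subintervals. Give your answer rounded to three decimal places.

Exact integral: ∫_4^9 h(u) du ≈ -390.83333.
M_6 ≈ -390.25463.
Error ≈ -390.83333 − (-390.25463) ≈ -0.579.

-0.579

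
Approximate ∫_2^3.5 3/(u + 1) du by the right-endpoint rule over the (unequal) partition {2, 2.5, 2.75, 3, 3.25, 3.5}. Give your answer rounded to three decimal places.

1.159

Subinterval widths: 0.5, 0.25, 0.25, 0.25, 0.25.
Right endpoints: 2.5, 2.75, 3, 3.25, 3.5.
f(2.5) = 6/7, f(2.75) = 0.8, f(3) = 0.75, f(3.25) = 12/17, f(3.5) = 2/3.
Sum = Σ Δu_i · f(u_i).
Sum ≈ 1.159.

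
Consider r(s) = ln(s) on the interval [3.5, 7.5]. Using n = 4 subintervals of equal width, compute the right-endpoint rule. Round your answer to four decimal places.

Δs = (7.5 − 3.5)/4 = 1.
Right endpoints: 4.5, 5.5, 6.5, 7.5.
r(4.5) ≈ 1.5041, r(5.5) ≈ 1.7047, r(6.5) ≈ 1.8718, r(7.5) ≈ 2.0149.
Sum = Δs · [r(4.5) + r(5.5) + r(6.5) + r(7.5)].
Sum ≈ 7.0955.

7.0955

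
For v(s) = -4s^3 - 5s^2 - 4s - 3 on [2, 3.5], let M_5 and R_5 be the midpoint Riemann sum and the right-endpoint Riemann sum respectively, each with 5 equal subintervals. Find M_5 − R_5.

M_5 = -212.76.
R_5 = -242.055.
M_5 − R_5 = 29.295.

29.295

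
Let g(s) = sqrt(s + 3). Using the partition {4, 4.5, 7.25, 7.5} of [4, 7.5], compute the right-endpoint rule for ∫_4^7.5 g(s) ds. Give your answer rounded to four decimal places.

Subinterval widths: 0.5, 2.75, 0.25.
Right endpoints: 4.5, 7.25, 7.5.
g(4.5) ≈ 2.7386, g(7.25) ≈ 3.2016, g(7.5) ≈ 3.2404.
Sum = Σ Δs_i · g(s_i).
Sum ≈ 10.9837.

10.9837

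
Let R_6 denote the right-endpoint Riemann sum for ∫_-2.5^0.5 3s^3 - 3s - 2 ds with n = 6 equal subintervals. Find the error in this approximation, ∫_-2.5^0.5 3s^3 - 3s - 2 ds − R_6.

Exact integral: ∫_-2.5^0.5 f(s) ds = -26.25.
R_6 = -17.8125.
Error = -26.25 − (-17.8125) = -8.4375.

-8.4375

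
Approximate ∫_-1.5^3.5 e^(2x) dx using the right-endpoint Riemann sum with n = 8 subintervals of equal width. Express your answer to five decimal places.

Δx = (3.5 − (-1.5))/8 = 0.625.
Right endpoints: -0.875, -0.25, 0.375, 1, 1.625, 2.25, 2.875, 3.5.
f(-0.875) ≈ 0.17377, f(-0.25) ≈ 0.60653, f(0.375) ≈ 2.11700, f(1) ≈ 7.38906, f(1.625) ≈ 25.79034, f(2.25) ≈ 90.01713, f(2.875) ≈ 314.19066, f(3.5) ≈ 1096.63316.
Sum = Δx · [f(-0.875) + f(-0.25) + f(0.375) + ...].
Sum ≈ 960.57353.

960.57353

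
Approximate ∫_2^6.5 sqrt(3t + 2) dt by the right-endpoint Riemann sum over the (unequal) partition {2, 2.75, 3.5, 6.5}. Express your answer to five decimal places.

18.96325

Subinterval widths: 0.75, 0.75, 3.
Right endpoints: 2.75, 3.5, 6.5.
f(2.75) ≈ 3.20156, f(3.5) ≈ 3.53553, f(6.5) ≈ 4.63681.
Sum = Σ Δt_i · f(t_i).
Sum ≈ 18.96325.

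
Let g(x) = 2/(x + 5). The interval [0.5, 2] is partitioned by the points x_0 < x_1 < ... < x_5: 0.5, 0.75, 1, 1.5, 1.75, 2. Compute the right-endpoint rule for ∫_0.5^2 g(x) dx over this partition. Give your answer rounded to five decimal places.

0.46964

Subinterval widths: 0.25, 0.25, 0.5, 0.25, 0.25.
Right endpoints: 0.75, 1, 1.5, 1.75, 2.
g(0.75) = 8/23, g(1) = 1/3, g(1.5) = 4/13, g(1.75) = 8/27, g(2) = 2/7.
Sum = Σ Δx_i · g(x_i).
Sum ≈ 0.46964.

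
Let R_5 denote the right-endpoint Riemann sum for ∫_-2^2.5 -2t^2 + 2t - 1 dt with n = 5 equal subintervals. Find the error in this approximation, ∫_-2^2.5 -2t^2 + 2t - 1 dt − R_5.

-0.81

Exact integral: ∫_-2^2.5 f(t) dt = -18.
R_5 = -17.19.
Error = -18 − (-17.19) = -0.81.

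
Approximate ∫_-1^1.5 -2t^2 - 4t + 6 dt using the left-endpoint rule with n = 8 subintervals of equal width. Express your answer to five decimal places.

11.45508

Δt = (1.5 − (-1))/8 = 0.3125.
Left endpoints: -1, -0.6875, -0.375, -0.0625, 0.25, 0.5625, 0.875, 1.1875.
f(-1) = 8, f(-0.6875) = 7.8046875, f(-0.375) = 7.21875, f(-0.0625) = 6.2421875, f(0.25) = 4.875, f(0.5625) = 3.1171875, f(0.875) = 0.96875, f(1.1875) = -1.5703125.
Sum = Δt · [f(-1) + f(-0.6875) + f(-0.375) + ...].
Sum ≈ 11.45508.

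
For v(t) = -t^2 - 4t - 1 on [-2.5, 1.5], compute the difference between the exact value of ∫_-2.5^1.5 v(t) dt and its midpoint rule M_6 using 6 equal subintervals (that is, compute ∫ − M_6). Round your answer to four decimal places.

-0.1481

Exact integral: ∫_-2.5^1.5 v(t) dt ≈ -2.333333.
M_6 ≈ -2.185185.
Error ≈ -2.333333 − (-2.185185) ≈ -0.1481.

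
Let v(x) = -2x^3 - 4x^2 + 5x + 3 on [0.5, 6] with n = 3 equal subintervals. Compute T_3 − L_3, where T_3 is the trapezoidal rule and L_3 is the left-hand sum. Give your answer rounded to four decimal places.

T_3 ≈ -902.331019.
L_3 ≈ -400.685185.
T_3 − L_3 ≈ -501.6458.

-501.6458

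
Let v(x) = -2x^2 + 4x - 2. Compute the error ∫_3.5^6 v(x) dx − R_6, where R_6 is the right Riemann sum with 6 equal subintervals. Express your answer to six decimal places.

Exact integral: ∫_3.5^6 v(x) dx ≈ -72.91666667.
R_6 ≈ -80.87384259.
Error ≈ -72.91666667 − (-80.87384259) ≈ 7.957176.

7.957176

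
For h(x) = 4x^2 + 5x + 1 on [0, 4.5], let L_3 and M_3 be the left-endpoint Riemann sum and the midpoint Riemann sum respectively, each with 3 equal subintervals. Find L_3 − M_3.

-67.5

L_3 = 105.75.
M_3 = 173.25.
L_3 − M_3 = -67.5.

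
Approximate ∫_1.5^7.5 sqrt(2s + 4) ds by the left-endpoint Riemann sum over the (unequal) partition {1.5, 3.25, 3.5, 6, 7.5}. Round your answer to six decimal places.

Subinterval widths: 1.75, 0.25, 2.5, 1.5.
Left endpoints: 1.5, 3.25, 3.5, 6.
f(1.5) ≈ 2.645751, f(3.25) ≈ 3.240370, f(3.5) ≈ 3.316625, f(6) ≈ 4.000000.
Sum = Σ Δs_i · f(s_i).
Sum ≈ 19.731719.

19.731719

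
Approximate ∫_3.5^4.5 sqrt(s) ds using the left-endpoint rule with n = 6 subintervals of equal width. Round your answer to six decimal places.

Δs = (4.5 − 3.5)/6 = 1/6.
Left endpoints: 3.5, 11/3, 23/6, 4, 25/6, 13/3.
f(3.5) ≈ 1.870829, f(11/3) ≈ 1.914854, f(23/6) ≈ 1.957890, f(4) ≈ 2.000000, f(25/6) ≈ 2.041241, f(13/3) ≈ 2.081666.
Sum = Δs · [f(3.5) + f(11/3) + f(23/6) + ...].
Sum ≈ 1.977747.

1.977747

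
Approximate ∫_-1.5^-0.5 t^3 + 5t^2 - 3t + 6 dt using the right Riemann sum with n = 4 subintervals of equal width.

Δt = (-0.5 − (-1.5))/4 = 0.25.
Right endpoints: -1.25, -1, -0.75, -0.5.
f(-1.25) = 15.609375, f(-1) = 13, f(-0.75) = 10.640625, f(-0.5) = 8.625.
Sum = Δt · [f(-1.25) + f(-1) + f(-0.75) + f(-0.5)].
Sum = 11.96875.

11.96875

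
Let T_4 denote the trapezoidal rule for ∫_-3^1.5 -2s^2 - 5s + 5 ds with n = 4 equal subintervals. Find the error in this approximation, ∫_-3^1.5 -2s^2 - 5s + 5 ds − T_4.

Exact integral: ∫_-3^1.5 f(s) ds = 19.125.
T_4 = 17.2265625.
Error = 19.125 − 17.2265625 = 1.8984375.

1.8984375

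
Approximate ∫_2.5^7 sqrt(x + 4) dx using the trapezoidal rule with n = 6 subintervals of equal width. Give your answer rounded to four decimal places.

13.2719

Δx = (7 − 2.5)/6 = 0.75.
f(2.5) ≈ 2.5495, f(3.25) ≈ 2.6926, f(4) ≈ 2.8284, f(4.75) ≈ 2.9580, f(5.5) ≈ 3.0822, f(6.25) ≈ 3.2016, f(7) ≈ 3.3166.
T_6 = (Δx/2)·[f(x_0) + 2f(x_1) + ... + 2f(x_{5}) + f(x_6)].
Sum ≈ 13.2719.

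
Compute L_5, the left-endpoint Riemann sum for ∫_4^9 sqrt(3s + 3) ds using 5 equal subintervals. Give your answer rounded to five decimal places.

22.79333

Δs = (9 − 4)/5 = 1.
Left endpoints: 4, 5, 6, 7, 8.
f(4) ≈ 3.87298, f(5) ≈ 4.24264, f(6) ≈ 4.58258, f(7) ≈ 4.89898, f(8) ≈ 5.19615.
Sum = Δs · [f(4) + f(5) + f(6) + f(7) + f(8)].
Sum ≈ 22.79333.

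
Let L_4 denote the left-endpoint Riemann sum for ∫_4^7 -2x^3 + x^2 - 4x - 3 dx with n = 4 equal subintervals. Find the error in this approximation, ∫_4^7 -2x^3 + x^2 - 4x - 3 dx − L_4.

-192.375

Exact integral: ∫_4^7 f(x) dx = -1054.5.
L_4 = -862.125.
Error = -1054.5 − (-862.125) = -192.375.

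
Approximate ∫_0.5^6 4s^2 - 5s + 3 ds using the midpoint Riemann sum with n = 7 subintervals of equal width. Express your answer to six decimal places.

Δs = (6 − 0.5)/7 = 11/14.
Midpoints: 25/28, 47/28, 69/28, 3.25, 113/28, 135/28, 157/28.
f(25/28) = 169/98, f(47/28) = 288/49, f(69/28) = 1467/98, f(3.25) = 29, f(113/28) = 4701/98, f(135/28) = 3522/49, f(157/28) = 9871/98.
Sum = Δs · [f(25/28) + f(47/28) + f(69/28) + ...].
Sum ≈ 213.826531.

213.826531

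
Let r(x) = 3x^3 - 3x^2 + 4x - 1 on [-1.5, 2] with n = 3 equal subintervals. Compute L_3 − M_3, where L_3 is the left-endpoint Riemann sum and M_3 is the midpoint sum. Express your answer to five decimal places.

-25.90365

L_3 ≈ -28.7777778.
M_3 ≈ -2.8741319.
L_3 − M_3 ≈ -25.90365.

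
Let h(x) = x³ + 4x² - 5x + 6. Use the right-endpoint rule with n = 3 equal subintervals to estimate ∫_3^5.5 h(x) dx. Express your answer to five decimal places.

Δx = (5.5 − 3)/3 = 5/6.
Right endpoints: 23/6, 14/3, 5.5.
h(23/6) = 22019/216, h(14/3) = 4628/27, h(5.5) = 265.875.
Sum = Δx · [h(23/6) + h(14/3) + h(5.5)].
Sum ≈ 449.35185.

449.35185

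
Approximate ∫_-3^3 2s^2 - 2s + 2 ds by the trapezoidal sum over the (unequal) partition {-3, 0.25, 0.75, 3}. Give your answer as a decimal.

Subinterval widths: 3.25, 0.5, 2.25.
f(-3) = 26, f(0.25) = 1.625, f(0.75) = 1.625, f(3) = 14.
On each subinterval the trapezoid contributes (Δs_i/2)·[f(s_{i-1}) + f(s_i)].
Sum = 63.28125.

63.28125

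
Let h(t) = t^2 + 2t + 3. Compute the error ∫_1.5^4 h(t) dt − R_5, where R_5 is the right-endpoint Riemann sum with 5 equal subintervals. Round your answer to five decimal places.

Exact integral: ∫_1.5^4 h(t) dt ≈ 41.4583333.
R_5 = 46.25.
Error ≈ 41.4583333 − 46.25 ≈ -4.79167.

-4.79167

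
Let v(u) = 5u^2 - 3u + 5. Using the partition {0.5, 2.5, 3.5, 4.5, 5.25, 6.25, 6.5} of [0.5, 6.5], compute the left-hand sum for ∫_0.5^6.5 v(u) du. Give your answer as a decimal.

Subinterval widths: 2, 1, 1, 0.75, 1, 0.25.
Left endpoints: 0.5, 2.5, 3.5, 4.5, 5.25, 6.25.
v(0.5) = 4.75, v(2.5) = 28.75, v(3.5) = 55.75, v(4.5) = 92.75, v(5.25) = 127.0625, v(6.25) = 181.5625.
Sum = Σ Δu_i · v(u_i).
Sum = 336.015625.

336.015625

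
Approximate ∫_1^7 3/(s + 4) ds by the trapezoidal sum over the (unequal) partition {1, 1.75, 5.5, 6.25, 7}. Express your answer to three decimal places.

Subinterval widths: 0.75, 3.75, 0.75, 0.75.
f(1) = 0.6, f(1.75) = 12/23, f(5.5) = 6/19, f(6.25) = 12/41, f(7) = 3/11.
On each subinterval the trapezoid contributes (Δs_i/2)·[f(s_{i-1}) + f(s_i)].
Sum ≈ 2.431.

2.431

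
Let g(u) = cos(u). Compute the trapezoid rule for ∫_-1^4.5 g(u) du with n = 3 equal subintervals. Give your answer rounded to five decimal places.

Δu = (4.5 − (-1))/3 = 11/6.
g(-1) ≈ 0.54030, g(5/6) ≈ 0.67241, g(8/3) ≈ -0.88933, g(4.5) ≈ -0.21080.
T_3 = (Δu/2)·[g(u_0) + 2g(u_1) + 2g(u_2) + g(u_3)].
Sum ≈ -0.09563.

-0.09563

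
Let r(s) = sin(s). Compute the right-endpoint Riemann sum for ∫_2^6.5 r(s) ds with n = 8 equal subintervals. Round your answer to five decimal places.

Δs = (6.5 − 2)/8 = 0.5625.
Right endpoints: 2.5625, 3.125, 3.6875, 4.25, 4.8125, 5.375, 5.9375, 6.5.
r(2.5625) ≈ 0.54726, r(3.125) ≈ 0.01659, r(3.6875) ≈ -0.51919, r(4.25) ≈ -0.89499, r(4.8125) ≈ -0.99499, r(5.375) ≈ -0.78839, r(5.9375) ≈ -0.33884, r(6.5) ≈ 0.21512.
Sum = Δs · [r(2.5625) + r(3.125) + r(3.6875) + ...].
Sum ≈ -1.55105.

-1.55105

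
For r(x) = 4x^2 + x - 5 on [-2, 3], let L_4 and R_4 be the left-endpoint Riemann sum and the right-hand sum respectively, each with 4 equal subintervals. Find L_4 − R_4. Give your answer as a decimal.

L_4 = 13.75.
R_4 = 45.
L_4 − R_4 = -31.25.

-31.25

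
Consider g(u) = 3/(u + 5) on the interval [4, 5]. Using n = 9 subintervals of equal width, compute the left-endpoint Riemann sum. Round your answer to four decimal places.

Δu = (5 − 4)/9 = 1/9.
Left endpoints: 4, 37/9, 38/9, 13/3, 40/9, 41/9, 14/3, 43/9, 44/9.
g(4) = 1/3, g(37/9) = 27/82, g(38/9) = 27/83, g(13/3) = 9/28, g(40/9) = 27/85, g(41/9) = 27/86, g(14/3) = 9/29, g(43/9) = 27/88, g(44/9) = 27/89.
Sum = Δu · [g(4) + g(37/9) + g(38/9) + ...].
Sum ≈ 0.3179.

0.3179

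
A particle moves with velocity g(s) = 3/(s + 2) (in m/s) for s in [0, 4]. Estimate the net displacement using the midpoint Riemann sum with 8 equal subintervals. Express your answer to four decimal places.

Δs = (4 − 0)/8 = 0.5.
Midpoints: 0.25, 0.75, 1.25, 1.75, 2.25, 2.75, 3.25, 3.75.
g(0.25) = 4/3, g(0.75) = 12/11, g(1.25) = 12/13, g(1.75) = 0.8, g(2.25) = 12/17, g(2.75) = 12/19, g(3.25) = 4/7, g(3.75) = 12/23.
Sum = Δs · [g(0.25) + g(0.75) + g(1.25) + ...].
Sum ≈ 3.2890.

3.2890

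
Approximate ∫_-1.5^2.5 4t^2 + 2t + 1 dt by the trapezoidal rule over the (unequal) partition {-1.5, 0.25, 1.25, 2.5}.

38.875

Subinterval widths: 1.75, 1, 1.25.
f(-1.5) = 7, f(0.25) = 1.75, f(1.25) = 9.75, f(2.5) = 31.
On each subinterval the trapezoid contributes (Δt_i/2)·[f(t_{i-1}) + f(t_i)].
Sum = 38.875.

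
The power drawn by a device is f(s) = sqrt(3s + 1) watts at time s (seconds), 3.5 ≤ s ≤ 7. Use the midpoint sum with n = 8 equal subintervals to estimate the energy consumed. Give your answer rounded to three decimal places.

Δs = (7 − 3.5)/8 = 0.4375.
Midpoints: 3.71875, 4.15625, 4.59375, 5.03125, 5.46875, 5.90625, 6.34375, 6.78125.
f(3.71875) ≈ 3.487, f(4.15625) ≈ 3.670, f(4.59375) ≈ 3.845, f(5.03125) ≈ 4.012, f(5.46875) ≈ 4.172, f(5.90625) ≈ 4.327, f(6.34375) ≈ 4.476, f(6.78125) ≈ 4.620.
Sum = Δs · [f(3.71875) + f(4.15625) + f(4.59375) + ...].
Sum ≈ 14.266.

14.266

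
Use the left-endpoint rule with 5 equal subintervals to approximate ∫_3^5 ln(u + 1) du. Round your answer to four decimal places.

Δu = (5 − 3)/5 = 0.4.
Left endpoints: 3, 3.4, 3.8, 4.2, 4.6.
f(3) ≈ 1.3863, f(3.4) ≈ 1.4816, f(3.8) ≈ 1.5686, f(4.2) ≈ 1.6487, f(4.6) ≈ 1.7228.
Sum = Δu · [f(3) + f(3.4) + f(3.8) + f(4.2) + f(4.6)].
Sum ≈ 3.1232.

3.1232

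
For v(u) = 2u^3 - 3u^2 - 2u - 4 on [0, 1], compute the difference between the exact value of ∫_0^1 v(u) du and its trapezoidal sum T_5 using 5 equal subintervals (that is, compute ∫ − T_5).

Exact integral: ∫_0^1 v(u) du = -5.5.
T_5 = -5.5.
Error = -5.5 − (-5.5) = 0.

0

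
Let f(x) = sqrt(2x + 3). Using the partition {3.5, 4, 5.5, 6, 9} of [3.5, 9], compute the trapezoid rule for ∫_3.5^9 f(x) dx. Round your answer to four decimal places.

21.5004

Subinterval widths: 0.5, 1.5, 0.5, 3.
f(3.5) ≈ 3.1623, f(4) ≈ 3.3166, f(5.5) ≈ 3.7417, f(6) ≈ 3.8730, f(9) ≈ 4.5826.
On each subinterval the trapezoid contributes (Δx_i/2)·[f(x_{i-1}) + f(x_i)].
Sum ≈ 21.5004.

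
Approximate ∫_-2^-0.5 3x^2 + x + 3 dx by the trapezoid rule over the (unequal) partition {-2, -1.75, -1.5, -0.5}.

Subinterval widths: 0.25, 0.25, 1.
f(-2) = 13, f(-1.75) = 10.4375, f(-1.5) = 8.25, f(-0.5) = 3.25.
On each subinterval the trapezoid contributes (Δx_i/2)·[f(x_{i-1}) + f(x_i)].
Sum = 11.015625.

11.015625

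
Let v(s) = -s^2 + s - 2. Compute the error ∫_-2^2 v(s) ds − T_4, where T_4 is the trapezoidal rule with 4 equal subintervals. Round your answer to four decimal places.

Exact integral: ∫_-2^2 v(s) ds ≈ -13.333333.
T_4 = -14.
Error ≈ -13.333333 − (-14) ≈ 0.6667.

0.6667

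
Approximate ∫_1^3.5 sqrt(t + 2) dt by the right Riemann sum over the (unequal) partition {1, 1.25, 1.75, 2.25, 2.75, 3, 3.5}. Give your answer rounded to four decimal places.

5.2711

Subinterval widths: 0.25, 0.5, 0.5, 0.5, 0.25, 0.5.
Right endpoints: 1.25, 1.75, 2.25, 2.75, 3, 3.5.
f(1.25) ≈ 1.8028, f(1.75) ≈ 1.9365, f(2.25) ≈ 2.0616, f(2.75) ≈ 2.1794, f(3) ≈ 2.2361, f(3.5) ≈ 2.3452.
Sum = Σ Δt_i · f(t_i).
Sum ≈ 5.2711.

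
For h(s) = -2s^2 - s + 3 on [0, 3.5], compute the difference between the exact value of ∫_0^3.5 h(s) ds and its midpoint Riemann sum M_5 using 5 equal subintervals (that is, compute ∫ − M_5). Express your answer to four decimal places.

-0.2858

Exact integral: ∫_0^3.5 h(s) ds ≈ -24.208333.
M_5 = -23.9225.
Error ≈ -24.208333 − (-23.9225) ≈ -0.2858.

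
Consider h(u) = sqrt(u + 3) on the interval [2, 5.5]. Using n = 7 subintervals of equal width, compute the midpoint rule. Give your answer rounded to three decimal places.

Δu = (5.5 − 2)/7 = 0.5.
Midpoints: 2.25, 2.75, 3.25, 3.75, 4.25, 4.75, 5.25.
h(2.25) ≈ 2.291, h(2.75) ≈ 2.398, h(3.25) ≈ 2.500, h(3.75) ≈ 2.598, h(4.25) ≈ 2.693, h(4.75) ≈ 2.784, h(5.25) ≈ 2.872.
Sum = Δu · [h(2.25) + h(2.75) + h(3.25) + ...].
Sum ≈ 9.068.

9.068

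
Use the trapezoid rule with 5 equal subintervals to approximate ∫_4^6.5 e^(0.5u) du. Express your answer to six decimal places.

36.994048

Δu = (6.5 − 4)/5 = 0.5.
f(4) ≈ 7.389056, f(4.5) ≈ 9.487736, f(5) ≈ 12.182494, f(5.5) ≈ 15.642632, f(6) ≈ 20.085537, f(6.5) ≈ 25.790340.
T_5 = (Δu/2)·[f(u_0) + 2f(u_1) + ... + 2f(u_{4}) + f(u_5)].
Sum ≈ 36.994048.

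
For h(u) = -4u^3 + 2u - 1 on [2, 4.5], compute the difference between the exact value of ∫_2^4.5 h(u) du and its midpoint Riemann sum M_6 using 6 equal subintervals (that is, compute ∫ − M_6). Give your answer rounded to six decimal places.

-1.410590

Exact integral: ∫_2^4.5 h(u) du = -380.3125.
M_6 ≈ -378.90190972.
Error ≈ -380.3125 − (-378.90190972) ≈ -1.410590.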